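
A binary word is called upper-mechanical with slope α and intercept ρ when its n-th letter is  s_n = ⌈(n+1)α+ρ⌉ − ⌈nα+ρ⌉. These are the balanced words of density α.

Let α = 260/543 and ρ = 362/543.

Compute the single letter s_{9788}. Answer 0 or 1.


0

(n+1)α + ρ = (9789·260 + 362) / 543 = 2545502/543
nα + ρ     = (9788·260 + 362) / 543 = 2545242/543
⌈2545502/543⌉ = 4688,  ⌈2545242/543⌉ = 4688
s_{9788} = 4688 − 4688 = 0


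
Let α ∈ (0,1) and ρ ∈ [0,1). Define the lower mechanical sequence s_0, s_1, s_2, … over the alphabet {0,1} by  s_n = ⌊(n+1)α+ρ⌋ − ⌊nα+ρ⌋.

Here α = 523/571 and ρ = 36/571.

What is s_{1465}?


(n+1)α + ρ = (1466·523 + 36) / 571 = 766754/571
nα + ρ     = (1465·523 + 36) / 571 = 766231/571
⌊766754/571⌋ = 1342,  ⌊766231/571⌋ = 1341
s_{1465} = 1342 − 1341 = 1

1


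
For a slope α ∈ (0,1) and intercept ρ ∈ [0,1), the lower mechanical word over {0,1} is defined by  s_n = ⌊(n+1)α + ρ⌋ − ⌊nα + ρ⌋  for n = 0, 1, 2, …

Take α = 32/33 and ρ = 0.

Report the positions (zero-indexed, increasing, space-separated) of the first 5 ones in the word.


1 2 3 4 5

n=0: ⌊32/33⌋−⌊0/33⌋ = 0−0 = 0
n=1: ⌊64/33⌋−⌊32/33⌋ = 1−0 = 1  ← one
n=2: ⌊96/33⌋−⌊64/33⌋ = 2−1 = 1  ← one
n=3: ⌊128/33⌋−⌊96/33⌋ = 3−2 = 1  ← one
n=4: ⌊160/33⌋−⌊128/33⌋ = 4−3 = 1  ← one
n=5: ⌊192/33⌋−⌊160/33⌋ = 5−4 = 1  ← one
positions of the first 5 ones: 1 2 3 4 5


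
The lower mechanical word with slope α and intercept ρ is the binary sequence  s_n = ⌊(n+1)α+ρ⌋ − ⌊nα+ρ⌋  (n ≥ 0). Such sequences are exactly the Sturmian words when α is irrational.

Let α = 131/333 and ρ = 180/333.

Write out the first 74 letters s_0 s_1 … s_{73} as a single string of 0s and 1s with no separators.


n=0: ⌊(1·131+180)/333⌋ − ⌊(0·131+180)/333⌋ = ⌊311/333⌋ − ⌊180/333⌋ = 0 − 0 = 0
n=1: ⌊(2·131+180)/333⌋ − ⌊(1·131+180)/333⌋ = ⌊442/333⌋ − ⌊311/333⌋ = 1 − 0 = 1
n=2: ⌊(3·131+180)/333⌋ − ⌊(2·131+180)/333⌋ = ⌊573/333⌋ − ⌊442/333⌋ = 1 − 1 = 0
n=3: ⌊(4·131+180)/333⌋ − ⌊(3·131+180)/333⌋ = ⌊704/333⌋ − ⌊573/333⌋ = 2 − 1 = 1
n=4: ⌊(5·131+180)/333⌋ − ⌊(4·131+180)/333⌋ = ⌊835/333⌋ − ⌊704/333⌋ = 2 − 2 = 0
n=5: ⌊(6·131+180)/333⌋ − ⌊(5·131+180)/333⌋ = ⌊966/333⌋ − ⌊835/333⌋ = 2 − 2 = 0
n=6: ⌊(7·131+180)/333⌋ − ⌊(6·131+180)/333⌋ = ⌊1097/333⌋ − ⌊966/333⌋ = 3 − 2 = 1
n=7: ⌊(8·131+180)/333⌋ − ⌊(7·131+180)/333⌋ = ⌊1228/333⌋ − ⌊1097/333⌋ = 3 − 3 = 0
n=8: ⌊(9·131+180)/333⌋ − ⌊(8·131+180)/333⌋ = ⌊1359/333⌋ − ⌊1228/333⌋ = 4 − 3 = 1
n=9: ⌊(10·131+180)/333⌋ − ⌊(9·131+180)/333⌋ = ⌊1490/333⌋ − ⌊1359/333⌋ = 4 − 4 = 0
n=10: ⌊(11·131+180)/333⌋ − ⌊(10·131+180)/333⌋ = ⌊1621/333⌋ − ⌊1490/333⌋ = 4 − 4 = 0
n=11: ⌊(12·131+180)/333⌋ − ⌊(11·131+180)/333⌋ = ⌊1752/333⌋ − ⌊1621/333⌋ = 5 − 4 = 1
n=12: ⌊(13·131+180)/333⌋ − ⌊(12·131+180)/333⌋ = ⌊1883/333⌋ − ⌊1752/333⌋ = 5 − 5 = 0
n=13: ⌊(14·131+180)/333⌋ − ⌊(13·131+180)/333⌋ = ⌊2014/333⌋ − ⌊1883/333⌋ = 6 − 5 = 1
n=14: ⌊(15·131+180)/333⌋ − ⌊(14·131+180)/333⌋ = ⌊2145/333⌋ − ⌊2014/333⌋ = 6 − 6 = 0
n=15: ⌊(16·131+180)/333⌋ − ⌊(15·131+180)/333⌋ = ⌊2276/333⌋ − ⌊2145/333⌋ = 6 − 6 = 0
n=16: ⌊(17·131+180)/333⌋ − ⌊(16·131+180)/333⌋ = ⌊2407/333⌋ − ⌊2276/333⌋ = 7 − 6 = 1
n=17: ⌊(18·131+180)/333⌋ − ⌊(17·131+180)/333⌋ = ⌊2538/333⌋ − ⌊2407/333⌋ = 7 − 7 = 0
n=18: ⌊(19·131+180)/333⌋ − ⌊(18·131+180)/333⌋ = ⌊2669/333⌋ − ⌊2538/333⌋ = 8 − 7 = 1
n=19: ⌊(20·131+180)/333⌋ − ⌊(19·131+180)/333⌋ = ⌊2800/333⌋ − ⌊2669/333⌋ = 8 − 8 = 0
n=20: ⌊(21·131+180)/333⌋ − ⌊(20·131+180)/333⌋ = ⌊2931/333⌋ − ⌊2800/333⌋ = 8 − 8 = 0
n=21: ⌊(22·131+180)/333⌋ − ⌊(21·131+180)/333⌋ = ⌊3062/333⌋ − ⌊2931/333⌋ = 9 − 8 = 1
n=22: ⌊(23·131+180)/333⌋ − ⌊(22·131+180)/333⌋ = ⌊3193/333⌋ − ⌊3062/333⌋ = 9 − 9 = 0
n=23: ⌊(24·131+180)/333⌋ − ⌊(23·131+180)/333⌋ = ⌊3324/333⌋ − ⌊3193/333⌋ = 9 − 9 = 0
n=24: ⌊(25·131+180)/333⌋ − ⌊(24·131+180)/333⌋ = ⌊3455/333⌋ − ⌊3324/333⌋ = 10 − 9 = 1
n=25: ⌊(26·131+180)/333⌋ − ⌊(25·131+180)/333⌋ = ⌊3586/333⌋ − ⌊3455/333⌋ = 10 − 10 = 0
n=26: ⌊(27·131+180)/333⌋ − ⌊(26·131+180)/333⌋ = ⌊3717/333⌋ − ⌊3586/333⌋ = 11 − 10 = 1
n=27: ⌊(28·131+180)/333⌋ − ⌊(27·131+180)/333⌋ = ⌊3848/333⌋ − ⌊3717/333⌋ = 11 − 11 = 0
n=28: ⌊(29·131+180)/333⌋ − ⌊(28·131+180)/333⌋ = ⌊3979/333⌋ − ⌊3848/333⌋ = 11 − 11 = 0
n=29: ⌊(30·131+180)/333⌋ − ⌊(29·131+180)/333⌋ = ⌊4110/333⌋ − ⌊3979/333⌋ = 12 − 11 = 1
n=30: ⌊(31·131+180)/333⌋ − ⌊(30·131+180)/333⌋ = ⌊4241/333⌋ − ⌊4110/333⌋ = 12 − 12 = 0
n=31: ⌊(32·131+180)/333⌋ − ⌊(31·131+180)/333⌋ = ⌊4372/333⌋ − ⌊4241/333⌋ = 13 − 12 = 1
n=32: ⌊(33·131+180)/333⌋ − ⌊(32·131+180)/333⌋ = ⌊4503/333⌋ − ⌊4372/333⌋ = 13 − 13 = 0
n=33: ⌊(34·131+180)/333⌋ − ⌊(33·131+180)/333⌋ = ⌊4634/333⌋ − ⌊4503/333⌋ = 13 − 13 = 0
n=34: ⌊(35·131+180)/333⌋ − ⌊(34·131+180)/333⌋ = ⌊4765/333⌋ − ⌊4634/333⌋ = 14 − 13 = 1
n=35: ⌊(36·131+180)/333⌋ − ⌊(35·131+180)/333⌋ = ⌊4896/333⌋ − ⌊4765/333⌋ = 14 − 14 = 0
n=36: ⌊(37·131+180)/333⌋ − ⌊(36·131+180)/333⌋ = ⌊5027/333⌋ − ⌊4896/333⌋ = 15 − 14 = 1
n=37: ⌊(38·131+180)/333⌋ − ⌊(37·131+180)/333⌋ = ⌊5158/333⌋ − ⌊5027/333⌋ = 15 − 15 = 0
n=38: ⌊(39·131+180)/333⌋ − ⌊(38·131+180)/333⌋ = ⌊5289/333⌋ − ⌊5158/333⌋ = 15 − 15 = 0
n=39: ⌊(40·131+180)/333⌋ − ⌊(39·131+180)/333⌋ = ⌊5420/333⌋ − ⌊5289/333⌋ = 16 − 15 = 1
n=40: ⌊(41·131+180)/333⌋ − ⌊(40·131+180)/333⌋ = ⌊5551/333⌋ − ⌊5420/333⌋ = 16 − 16 = 0
n=41: ⌊(42·131+180)/333⌋ − ⌊(41·131+180)/333⌋ = ⌊5682/333⌋ − ⌊5551/333⌋ = 17 − 16 = 1
n=42: ⌊(43·131+180)/333⌋ − ⌊(42·131+180)/333⌋ = ⌊5813/333⌋ − ⌊5682/333⌋ = 17 − 17 = 0
n=43: ⌊(44·131+180)/333⌋ − ⌊(43·131+180)/333⌋ = ⌊5944/333⌋ − ⌊5813/333⌋ = 17 − 17 = 0
n=44: ⌊(45·131+180)/333⌋ − ⌊(44·131+180)/333⌋ = ⌊6075/333⌋ − ⌊5944/333⌋ = 18 − 17 = 1
n=45: ⌊(46·131+180)/333⌋ − ⌊(45·131+180)/333⌋ = ⌊6206/333⌋ − ⌊6075/333⌋ = 18 − 18 = 0
n=46: ⌊(47·131+180)/333⌋ − ⌊(46·131+180)/333⌋ = ⌊6337/333⌋ − ⌊6206/333⌋ = 19 − 18 = 1
n=47: ⌊(48·131+180)/333⌋ − ⌊(47·131+180)/333⌋ = ⌊6468/333⌋ − ⌊6337/333⌋ = 19 − 19 = 0
n=48: ⌊(49·131+180)/333⌋ − ⌊(48·131+180)/333⌋ = ⌊6599/333⌋ − ⌊6468/333⌋ = 19 − 19 = 0
n=49: ⌊(50·131+180)/333⌋ − ⌊(49·131+180)/333⌋ = ⌊6730/333⌋ − ⌊6599/333⌋ = 20 − 19 = 1
n=50: ⌊(51·131+180)/333⌋ − ⌊(50·131+180)/333⌋ = ⌊6861/333⌋ − ⌊6730/333⌋ = 20 − 20 = 0
n=51: ⌊(52·131+180)/333⌋ − ⌊(51·131+180)/333⌋ = ⌊6992/333⌋ − ⌊6861/333⌋ = 20 − 20 = 0
n=52: ⌊(53·131+180)/333⌋ − ⌊(52·131+180)/333⌋ = ⌊7123/333⌋ − ⌊6992/333⌋ = 21 − 20 = 1
n=53: ⌊(54·131+180)/333⌋ − ⌊(53·131+180)/333⌋ = ⌊7254/333⌋ − ⌊7123/333⌋ = 21 − 21 = 0
n=54: ⌊(55·131+180)/333⌋ − ⌊(54·131+180)/333⌋ = ⌊7385/333⌋ − ⌊7254/333⌋ = 22 − 21 = 1
n=55: ⌊(56·131+180)/333⌋ − ⌊(55·131+180)/333⌋ = ⌊7516/333⌋ − ⌊7385/333⌋ = 22 − 22 = 0
n=56: ⌊(57·131+180)/333⌋ − ⌊(56·131+180)/333⌋ = ⌊7647/333⌋ − ⌊7516/333⌋ = 22 − 22 = 0
n=57: ⌊(58·131+180)/333⌋ − ⌊(57·131+180)/333⌋ = ⌊7778/333⌋ − ⌊7647/333⌋ = 23 − 22 = 1
n=58: ⌊(59·131+180)/333⌋ − ⌊(58·131+180)/333⌋ = ⌊7909/333⌋ − ⌊7778/333⌋ = 23 − 23 = 0
n=59: ⌊(60·131+180)/333⌋ − ⌊(59·131+180)/333⌋ = ⌊8040/333⌋ − ⌊7909/333⌋ = 24 − 23 = 1
n=60: ⌊(61·131+180)/333⌋ − ⌊(60·131+180)/333⌋ = ⌊8171/333⌋ − ⌊8040/333⌋ = 24 − 24 = 0
n=61: ⌊(62·131+180)/333⌋ − ⌊(61·131+180)/333⌋ = ⌊8302/333⌋ − ⌊8171/333⌋ = 24 − 24 = 0
n=62: ⌊(63·131+180)/333⌋ − ⌊(62·131+180)/333⌋ = ⌊8433/333⌋ − ⌊8302/333⌋ = 25 − 24 = 1
n=63: ⌊(64·131+180)/333⌋ − ⌊(63·131+180)/333⌋ = ⌊8564/333⌋ − ⌊8433/333⌋ = 25 − 25 = 0
n=64: ⌊(65·131+180)/333⌋ − ⌊(64·131+180)/333⌋ = ⌊8695/333⌋ − ⌊8564/333⌋ = 26 − 25 = 1
n=65: ⌊(66·131+180)/333⌋ − ⌊(65·131+180)/333⌋ = ⌊8826/333⌋ − ⌊8695/333⌋ = 26 − 26 = 0
n=66: ⌊(67·131+180)/333⌋ − ⌊(66·131+180)/333⌋ = ⌊8957/333⌋ − ⌊8826/333⌋ = 26 − 26 = 0
n=67: ⌊(68·131+180)/333⌋ − ⌊(67·131+180)/333⌋ = ⌊9088/333⌋ − ⌊8957/333⌋ = 27 − 26 = 1
n=68: ⌊(69·131+180)/333⌋ − ⌊(68·131+180)/333⌋ = ⌊9219/333⌋ − ⌊9088/333⌋ = 27 − 27 = 0
n=69: ⌊(70·131+180)/333⌋ − ⌊(69·131+180)/333⌋ = ⌊9350/333⌋ − ⌊9219/333⌋ = 28 − 27 = 1
n=70: ⌊(71·131+180)/333⌋ − ⌊(70·131+180)/333⌋ = ⌊9481/333⌋ − ⌊9350/333⌋ = 28 − 28 = 0
n=71: ⌊(72·131+180)/333⌋ − ⌊(71·131+180)/333⌋ = ⌊9612/333⌋ − ⌊9481/333⌋ = 28 − 28 = 0
n=72: ⌊(73·131+180)/333⌋ − ⌊(72·131+180)/333⌋ = ⌊9743/333⌋ − ⌊9612/333⌋ = 29 − 28 = 1
n=73: ⌊(74·131+180)/333⌋ − ⌊(73·131+180)/333⌋ = ⌊9874/333⌋ − ⌊9743/333⌋ = 29 − 29 = 0

01010010100101001010010010100101001010010100101001001010010100101001010010


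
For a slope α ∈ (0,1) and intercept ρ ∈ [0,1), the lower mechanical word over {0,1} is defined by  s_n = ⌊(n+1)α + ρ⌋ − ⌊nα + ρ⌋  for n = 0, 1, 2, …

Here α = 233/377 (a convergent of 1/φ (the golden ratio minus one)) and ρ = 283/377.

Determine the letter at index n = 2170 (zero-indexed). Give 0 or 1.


(n+1)α + ρ = (2171·233 + 283) / 377 = 506126/377
nα + ρ     = (2170·233 + 283) / 377 = 505893/377
⌊506126/377⌋ = 1342,  ⌊505893/377⌋ = 1341
s_{2170} = 1342 − 1341 = 1

1


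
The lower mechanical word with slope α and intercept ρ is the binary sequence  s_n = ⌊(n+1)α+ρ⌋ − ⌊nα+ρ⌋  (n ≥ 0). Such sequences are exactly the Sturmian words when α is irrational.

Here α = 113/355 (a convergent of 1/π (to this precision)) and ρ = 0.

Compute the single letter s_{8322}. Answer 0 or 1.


1

(n+1)α + ρ = (8323·113) / 355 = 940499/355
nα + ρ     = (8322·113) / 355 = 940386/355
⌊940499/355⌋ = 2649,  ⌊940386/355⌋ = 2648
s_{8322} = 2649 − 2648 = 1


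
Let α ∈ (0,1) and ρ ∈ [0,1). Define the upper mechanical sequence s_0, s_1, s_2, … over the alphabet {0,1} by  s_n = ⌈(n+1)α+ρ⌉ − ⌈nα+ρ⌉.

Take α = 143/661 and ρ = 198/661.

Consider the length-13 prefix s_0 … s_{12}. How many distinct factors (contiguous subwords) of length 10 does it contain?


t_n = ⌈(n·143+198)/661⌉ for n = 0 … 13:
  n=0…9: ⌈198/661⌉=1 ⌈341/661⌉=1 ⌈484/661⌉=1 ⌈627/661⌉=1 ⌈770/661⌉=2 ⌈913/661⌉=2 ⌈1056/661⌉=2 ⌈1199/661⌉=2 ⌈1342/661⌉=3 ⌈1485/661⌉=3
  n=10…13: ⌈1628/661⌉=3 ⌈1771/661⌉=3 ⌈1914/661⌉=3 ⌈2057/661⌉=4
s_n = t_(n+1) − t_n for n = 0 … 12 gives
prefix = 0001000100001
slide a length-10 window over [0..9] … [3..12] (4 windows); first occurrence of each distinct factor:
  [  0..  9] 0001000100
  [  1.. 10] 0010001000
  [  2.. 11] 0100010000
  [  3.. 12] 1000100001
distinct factors: {0001000100, 0010001000, 0100010000, 1000100001}
count = 4  (Sturmian bound for length 10 is 11)

4


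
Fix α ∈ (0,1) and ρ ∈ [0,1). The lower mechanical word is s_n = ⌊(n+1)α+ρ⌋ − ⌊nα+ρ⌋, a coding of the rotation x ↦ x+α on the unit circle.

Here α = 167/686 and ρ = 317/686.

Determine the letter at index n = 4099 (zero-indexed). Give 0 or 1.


(n+1)α + ρ = (4100·167 + 317) / 686 = 685017/686
nα + ρ     = (4099·167 + 317) / 686 = 684850/686
⌊685017/686⌋ = 998,  ⌊684850/686⌋ = 998
s_{4099} = 998 − 998 = 0

0


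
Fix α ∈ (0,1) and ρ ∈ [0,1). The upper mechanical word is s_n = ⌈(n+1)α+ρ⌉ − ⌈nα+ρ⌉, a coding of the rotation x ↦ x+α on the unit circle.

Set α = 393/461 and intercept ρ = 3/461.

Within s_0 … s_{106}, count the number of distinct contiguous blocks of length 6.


7

t_n = ⌈(n·393+3)/461⌉ for n = 0 … 107:
  n=0…9: ⌈3/461⌉=1 ⌈396/461⌉=1 ⌈789/461⌉=2 ⌈1182/461⌉=3 ⌈1575/461⌉=4 ⌈1968/461⌉=5 ⌈2361/461⌉=6 ⌈2754/461⌉=6 ⌈3147/461⌉=7 ⌈3540/461⌉=8
  n=10…19: ⌈3933/461⌉=9 ⌈4326/461⌉=10 ⌈4719/461⌉=11 ⌈5112/461⌉=12 ⌈5505/461⌉=12 ⌈5898/461⌉=13 ⌈6291/461⌉=14 ⌈6684/461⌉=15 ⌈7077/461⌉=16 ⌈7470/461⌉=17
  n=20…29: ⌈7863/461⌉=18 ⌈8256/461⌉=18 ⌈8649/461⌉=19 ⌈9042/461⌉=20 ⌈9435/461⌉=21 ⌈9828/461⌉=22 ⌈10221/461⌉=23 ⌈10614/461⌉=24 ⌈11007/461⌉=24 ⌈11400/461⌉=25
  n=30…39: ⌈11793/461⌉=26 ⌈12186/461⌉=27 ⌈12579/461⌉=28 ⌈12972/461⌉=29 ⌈13365/461⌉=29 ⌈13758/461⌉=30 ⌈14151/461⌉=31 ⌈14544/461⌉=32 ⌈14937/461⌉=33 ⌈15330/461⌉=34
  n=40…49: ⌈15723/461⌉=35 ⌈16116/461⌉=35 ⌈16509/461⌉=36 ⌈16902/461⌉=37 ⌈17295/461⌉=38 ⌈17688/461⌉=39 ⌈18081/461⌉=40 ⌈18474/461⌉=41 ⌈18867/461⌉=41 ⌈19260/461⌉=42
  n=50…59: ⌈19653/461⌉=43 ⌈20046/461⌉=44 ⌈20439/461⌉=45 ⌈20832/461⌉=46 ⌈21225/461⌉=47 ⌈21618/461⌉=47 ⌈22011/461⌉=48 ⌈22404/461⌉=49 ⌈22797/461⌉=50 ⌈23190/461⌉=51
  n=60…69: ⌈23583/461⌉=52 ⌈23976/461⌉=53 ⌈24369/461⌉=53 ⌈24762/461⌉=54 ⌈25155/461⌉=55 ⌈25548/461⌉=56 ⌈25941/461⌉=57 ⌈26334/461⌉=58 ⌈26727/461⌉=58 ⌈27120/461⌉=59
  n=70…79: ⌈27513/461⌉=60 ⌈27906/461⌉=61 ⌈28299/461⌉=62 ⌈28692/461⌉=63 ⌈29085/461⌉=64 ⌈29478/461⌉=64 ⌈29871/461⌉=65 ⌈30264/461⌉=66 ⌈30657/461⌉=67 ⌈31050/461⌉=68
  n=80…89: ⌈31443/461⌉=69 ⌈31836/461⌉=70 ⌈32229/461⌉=70 ⌈32622/461⌉=71 ⌈33015/461⌉=72 ⌈33408/461⌉=73 ⌈33801/461⌉=74 ⌈34194/461⌉=75 ⌈34587/461⌉=76 ⌈34980/461⌉=76
  n=90…99: ⌈35373/461⌉=77 ⌈35766/461⌉=78 ⌈36159/461⌉=79 ⌈36552/461⌉=80 ⌈36945/461⌉=81 ⌈37338/461⌉=81 ⌈37731/461⌉=82 ⌈38124/461⌉=83 ⌈38517/461⌉=84 ⌈38910/461⌉=85
  n=100…107: ⌈39303/461⌉=86 ⌈39696/461⌉=87 ⌈40089/461⌉=87 ⌈40482/461⌉=88 ⌈40875/461⌉=89 ⌈41268/461⌉=90 ⌈41661/461⌉=91 ⌈42054/461⌉=92
s_n = t_(n+1) − t_n for n = 0 … 106 gives
prefix = 01111101111110111111011111101111101111110111111011111101111110111110111111011111101111110111110111111011111
slide a length-6 window over [0..5] … [101..106] (102 windows); first occurrence of each distinct factor:
  [  0..  5] 011111
  [  1..  6] 111110
  [  2..  7] 111101
  [  3..  8] 111011
  [  4..  9] 110111
  [  5.. 10] 101111
  [  7.. 12] 111111
  (the other 95 windows repeat one of these)
distinct factors: {011111, 101111, 110111, 111011, 111101, 111110, 111111}
count = 7  (Sturmian bound for length 6 is 7)


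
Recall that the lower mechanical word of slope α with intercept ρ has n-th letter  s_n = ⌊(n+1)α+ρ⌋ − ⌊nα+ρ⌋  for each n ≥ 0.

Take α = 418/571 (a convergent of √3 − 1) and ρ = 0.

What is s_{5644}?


1

(n+1)α + ρ = (5645·418) / 571 = 2359610/571
nα + ρ     = (5644·418) / 571 = 2359192/571
⌊2359610/571⌋ = 4132,  ⌊2359192/571⌋ = 4131
s_{5644} = 4132 − 4131 = 1


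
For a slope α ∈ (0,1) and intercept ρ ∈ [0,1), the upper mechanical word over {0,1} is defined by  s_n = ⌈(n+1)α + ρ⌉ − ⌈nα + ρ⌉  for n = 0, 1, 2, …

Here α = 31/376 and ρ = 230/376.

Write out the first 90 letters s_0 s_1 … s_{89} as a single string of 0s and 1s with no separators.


n=0: ⌈(1·31+230)/376⌉ − ⌈(0·31+230)/376⌉ = ⌈261/376⌉ − ⌈230/376⌉ = 1 − 1 = 0
n=1: ⌈(2·31+230)/376⌉ − ⌈(1·31+230)/376⌉ = ⌈292/376⌉ − ⌈261/376⌉ = 1 − 1 = 0
n=2: ⌈(3·31+230)/376⌉ − ⌈(2·31+230)/376⌉ = ⌈323/376⌉ − ⌈292/376⌉ = 1 − 1 = 0
n=3: ⌈(4·31+230)/376⌉ − ⌈(3·31+230)/376⌉ = ⌈354/376⌉ − ⌈323/376⌉ = 1 − 1 = 0
n=4: ⌈(5·31+230)/376⌉ − ⌈(4·31+230)/376⌉ = ⌈385/376⌉ − ⌈354/376⌉ = 2 − 1 = 1
n=5: ⌈(6·31+230)/376⌉ − ⌈(5·31+230)/376⌉ = ⌈416/376⌉ − ⌈385/376⌉ = 2 − 2 = 0
n=6: ⌈(7·31+230)/376⌉ − ⌈(6·31+230)/376⌉ = ⌈447/376⌉ − ⌈416/376⌉ = 2 − 2 = 0
n=7: ⌈(8·31+230)/376⌉ − ⌈(7·31+230)/376⌉ = ⌈478/376⌉ − ⌈447/376⌉ = 2 − 2 = 0
n=8: ⌈(9·31+230)/376⌉ − ⌈(8·31+230)/376⌉ = ⌈509/376⌉ − ⌈478/376⌉ = 2 − 2 = 0
n=9: ⌈(10·31+230)/376⌉ − ⌈(9·31+230)/376⌉ = ⌈540/376⌉ − ⌈509/376⌉ = 2 − 2 = 0
n=10: ⌈(11·31+230)/376⌉ − ⌈(10·31+230)/376⌉ = ⌈571/376⌉ − ⌈540/376⌉ = 2 − 2 = 0
n=11: ⌈(12·31+230)/376⌉ − ⌈(11·31+230)/376⌉ = ⌈602/376⌉ − ⌈571/376⌉ = 2 − 2 = 0
n=12: ⌈(13·31+230)/376⌉ − ⌈(12·31+230)/376⌉ = ⌈633/376⌉ − ⌈602/376⌉ = 2 − 2 = 0
n=13: ⌈(14·31+230)/376⌉ − ⌈(13·31+230)/376⌉ = ⌈664/376⌉ − ⌈633/376⌉ = 2 − 2 = 0
n=14: ⌈(15·31+230)/376⌉ − ⌈(14·31+230)/376⌉ = ⌈695/376⌉ − ⌈664/376⌉ = 2 − 2 = 0
n=15: ⌈(16·31+230)/376⌉ − ⌈(15·31+230)/376⌉ = ⌈726/376⌉ − ⌈695/376⌉ = 2 − 2 = 0
n=16: ⌈(17·31+230)/376⌉ − ⌈(16·31+230)/376⌉ = ⌈757/376⌉ − ⌈726/376⌉ = 3 − 2 = 1
n=17: ⌈(18·31+230)/376⌉ − ⌈(17·31+230)/376⌉ = ⌈788/376⌉ − ⌈757/376⌉ = 3 − 3 = 0
n=18: ⌈(19·31+230)/376⌉ − ⌈(18·31+230)/376⌉ = ⌈819/376⌉ − ⌈788/376⌉ = 3 − 3 = 0
n=19: ⌈(20·31+230)/376⌉ − ⌈(19·31+230)/376⌉ = ⌈850/376⌉ − ⌈819/376⌉ = 3 − 3 = 0
n=20: ⌈(21·31+230)/376⌉ − ⌈(20·31+230)/376⌉ = ⌈881/376⌉ − ⌈850/376⌉ = 3 − 3 = 0
n=21: ⌈(22·31+230)/376⌉ − ⌈(21·31+230)/376⌉ = ⌈912/376⌉ − ⌈881/376⌉ = 3 − 3 = 0
n=22: ⌈(23·31+230)/376⌉ − ⌈(22·31+230)/376⌉ = ⌈943/376⌉ − ⌈912/376⌉ = 3 − 3 = 0
n=23: ⌈(24·31+230)/376⌉ − ⌈(23·31+230)/376⌉ = ⌈974/376⌉ − ⌈943/376⌉ = 3 − 3 = 0
n=24: ⌈(25·31+230)/376⌉ − ⌈(24·31+230)/376⌉ = ⌈1005/376⌉ − ⌈974/376⌉ = 3 − 3 = 0
n=25: ⌈(26·31+230)/376⌉ − ⌈(25·31+230)/376⌉ = ⌈1036/376⌉ − ⌈1005/376⌉ = 3 − 3 = 0
n=26: ⌈(27·31+230)/376⌉ − ⌈(26·31+230)/376⌉ = ⌈1067/376⌉ − ⌈1036/376⌉ = 3 − 3 = 0
n=27: ⌈(28·31+230)/376⌉ − ⌈(27·31+230)/376⌉ = ⌈1098/376⌉ − ⌈1067/376⌉ = 3 − 3 = 0
n=28: ⌈(29·31+230)/376⌉ − ⌈(28·31+230)/376⌉ = ⌈1129/376⌉ − ⌈1098/376⌉ = 4 − 3 = 1
n=29: ⌈(30·31+230)/376⌉ − ⌈(29·31+230)/376⌉ = ⌈1160/376⌉ − ⌈1129/376⌉ = 4 − 4 = 0
n=30: ⌈(31·31+230)/376⌉ − ⌈(30·31+230)/376⌉ = ⌈1191/376⌉ − ⌈1160/376⌉ = 4 − 4 = 0
n=31: ⌈(32·31+230)/376⌉ − ⌈(31·31+230)/376⌉ = ⌈1222/376⌉ − ⌈1191/376⌉ = 4 − 4 = 0
n=32: ⌈(33·31+230)/376⌉ − ⌈(32·31+230)/376⌉ = ⌈1253/376⌉ − ⌈1222/376⌉ = 4 − 4 = 0
n=33: ⌈(34·31+230)/376⌉ − ⌈(33·31+230)/376⌉ = ⌈1284/376⌉ − ⌈1253/376⌉ = 4 − 4 = 0
n=34: ⌈(35·31+230)/376⌉ − ⌈(34·31+230)/376⌉ = ⌈1315/376⌉ − ⌈1284/376⌉ = 4 − 4 = 0
n=35: ⌈(36·31+230)/376⌉ − ⌈(35·31+230)/376⌉ = ⌈1346/376⌉ − ⌈1315/376⌉ = 4 − 4 = 0
n=36: ⌈(37·31+230)/376⌉ − ⌈(36·31+230)/376⌉ = ⌈1377/376⌉ − ⌈1346/376⌉ = 4 − 4 = 0
n=37: ⌈(38·31+230)/376⌉ − ⌈(37·31+230)/376⌉ = ⌈1408/376⌉ − ⌈1377/376⌉ = 4 − 4 = 0
n=38: ⌈(39·31+230)/376⌉ − ⌈(38·31+230)/376⌉ = ⌈1439/376⌉ − ⌈1408/376⌉ = 4 − 4 = 0
n=39: ⌈(40·31+230)/376⌉ − ⌈(39·31+230)/376⌉ = ⌈1470/376⌉ − ⌈1439/376⌉ = 4 − 4 = 0
n=40: ⌈(41·31+230)/376⌉ − ⌈(40·31+230)/376⌉ = ⌈1501/376⌉ − ⌈1470/376⌉ = 4 − 4 = 0
n=41: ⌈(42·31+230)/376⌉ − ⌈(41·31+230)/376⌉ = ⌈1532/376⌉ − ⌈1501/376⌉ = 5 − 4 = 1
n=42: ⌈(43·31+230)/376⌉ − ⌈(42·31+230)/376⌉ = ⌈1563/376⌉ − ⌈1532/376⌉ = 5 − 5 = 0
n=43: ⌈(44·31+230)/376⌉ − ⌈(43·31+230)/376⌉ = ⌈1594/376⌉ − ⌈1563/376⌉ = 5 − 5 = 0
n=44: ⌈(45·31+230)/376⌉ − ⌈(44·31+230)/376⌉ = ⌈1625/376⌉ − ⌈1594/376⌉ = 5 − 5 = 0
n=45: ⌈(46·31+230)/376⌉ − ⌈(45·31+230)/376⌉ = ⌈1656/376⌉ − ⌈1625/376⌉ = 5 − 5 = 0
n=46: ⌈(47·31+230)/376⌉ − ⌈(46·31+230)/376⌉ = ⌈1687/376⌉ − ⌈1656/376⌉ = 5 − 5 = 0
n=47: ⌈(48·31+230)/376⌉ − ⌈(47·31+230)/376⌉ = ⌈1718/376⌉ − ⌈1687/376⌉ = 5 − 5 = 0
n=48: ⌈(49·31+230)/376⌉ − ⌈(48·31+230)/376⌉ = ⌈1749/376⌉ − ⌈1718/376⌉ = 5 − 5 = 0
n=49: ⌈(50·31+230)/376⌉ − ⌈(49·31+230)/376⌉ = ⌈1780/376⌉ − ⌈1749/376⌉ = 5 − 5 = 0
n=50: ⌈(51·31+230)/376⌉ − ⌈(50·31+230)/376⌉ = ⌈1811/376⌉ − ⌈1780/376⌉ = 5 − 5 = 0
n=51: ⌈(52·31+230)/376⌉ − ⌈(51·31+230)/376⌉ = ⌈1842/376⌉ − ⌈1811/376⌉ = 5 − 5 = 0
n=52: ⌈(53·31+230)/376⌉ − ⌈(52·31+230)/376⌉ = ⌈1873/376⌉ − ⌈1842/376⌉ = 5 − 5 = 0
n=53: ⌈(54·31+230)/376⌉ − ⌈(53·31+230)/376⌉ = ⌈1904/376⌉ − ⌈1873/376⌉ = 6 − 5 = 1
n=54: ⌈(55·31+230)/376⌉ − ⌈(54·31+230)/376⌉ = ⌈1935/376⌉ − ⌈1904/376⌉ = 6 − 6 = 0
n=55: ⌈(56·31+230)/376⌉ − ⌈(55·31+230)/376⌉ = ⌈1966/376⌉ − ⌈1935/376⌉ = 6 − 6 = 0
n=56: ⌈(57·31+230)/376⌉ − ⌈(56·31+230)/376⌉ = ⌈1997/376⌉ − ⌈1966/376⌉ = 6 − 6 = 0
n=57: ⌈(58·31+230)/376⌉ − ⌈(57·31+230)/376⌉ = ⌈2028/376⌉ − ⌈1997/376⌉ = 6 − 6 = 0
n=58: ⌈(59·31+230)/376⌉ − ⌈(58·31+230)/376⌉ = ⌈2059/376⌉ − ⌈2028/376⌉ = 6 − 6 = 0
n=59: ⌈(60·31+230)/376⌉ − ⌈(59·31+230)/376⌉ = ⌈2090/376⌉ − ⌈2059/376⌉ = 6 − 6 = 0
n=60: ⌈(61·31+230)/376⌉ − ⌈(60·31+230)/376⌉ = ⌈2121/376⌉ − ⌈2090/376⌉ = 6 − 6 = 0
n=61: ⌈(62·31+230)/376⌉ − ⌈(61·31+230)/376⌉ = ⌈2152/376⌉ − ⌈2121/376⌉ = 6 − 6 = 0
n=62: ⌈(63·31+230)/376⌉ − ⌈(62·31+230)/376⌉ = ⌈2183/376⌉ − ⌈2152/376⌉ = 6 − 6 = 0
n=63: ⌈(64·31+230)/376⌉ − ⌈(63·31+230)/376⌉ = ⌈2214/376⌉ − ⌈2183/376⌉ = 6 − 6 = 0
n=64: ⌈(65·31+230)/376⌉ − ⌈(64·31+230)/376⌉ = ⌈2245/376⌉ − ⌈2214/376⌉ = 6 − 6 = 0
n=65: ⌈(66·31+230)/376⌉ − ⌈(65·31+230)/376⌉ = ⌈2276/376⌉ − ⌈2245/376⌉ = 7 − 6 = 1
n=66: ⌈(67·31+230)/376⌉ − ⌈(66·31+230)/376⌉ = ⌈2307/376⌉ − ⌈2276/376⌉ = 7 − 7 = 0
n=67: ⌈(68·31+230)/376⌉ − ⌈(67·31+230)/376⌉ = ⌈2338/376⌉ − ⌈2307/376⌉ = 7 − 7 = 0
n=68: ⌈(69·31+230)/376⌉ − ⌈(68·31+230)/376⌉ = ⌈2369/376⌉ − ⌈2338/376⌉ = 7 − 7 = 0
n=69: ⌈(70·31+230)/376⌉ − ⌈(69·31+230)/376⌉ = ⌈2400/376⌉ − ⌈2369/376⌉ = 7 − 7 = 0
n=70: ⌈(71·31+230)/376⌉ − ⌈(70·31+230)/376⌉ = ⌈2431/376⌉ − ⌈2400/376⌉ = 7 − 7 = 0
n=71: ⌈(72·31+230)/376⌉ − ⌈(71·31+230)/376⌉ = ⌈2462/376⌉ − ⌈2431/376⌉ = 7 − 7 = 0
n=72: ⌈(73·31+230)/376⌉ − ⌈(72·31+230)/376⌉ = ⌈2493/376⌉ − ⌈2462/376⌉ = 7 − 7 = 0
n=73: ⌈(74·31+230)/376⌉ − ⌈(73·31+230)/376⌉ = ⌈2524/376⌉ − ⌈2493/376⌉ = 7 − 7 = 0
n=74: ⌈(75·31+230)/376⌉ − ⌈(74·31+230)/376⌉ = ⌈2555/376⌉ − ⌈2524/376⌉ = 7 − 7 = 0
n=75: ⌈(76·31+230)/376⌉ − ⌈(75·31+230)/376⌉ = ⌈2586/376⌉ − ⌈2555/376⌉ = 7 − 7 = 0
n=76: ⌈(77·31+230)/376⌉ − ⌈(76·31+230)/376⌉ = ⌈2617/376⌉ − ⌈2586/376⌉ = 7 − 7 = 0
n=77: ⌈(78·31+230)/376⌉ − ⌈(77·31+230)/376⌉ = ⌈2648/376⌉ − ⌈2617/376⌉ = 8 − 7 = 1
n=78: ⌈(79·31+230)/376⌉ − ⌈(78·31+230)/376⌉ = ⌈2679/376⌉ − ⌈2648/376⌉ = 8 − 8 = 0
n=79: ⌈(80·31+230)/376⌉ − ⌈(79·31+230)/376⌉ = ⌈2710/376⌉ − ⌈2679/376⌉ = 8 − 8 = 0
n=80: ⌈(81·31+230)/376⌉ − ⌈(80·31+230)/376⌉ = ⌈2741/376⌉ − ⌈2710/376⌉ = 8 − 8 = 0
n=81: ⌈(82·31+230)/376⌉ − ⌈(81·31+230)/376⌉ = ⌈2772/376⌉ − ⌈2741/376⌉ = 8 − 8 = 0
n=82: ⌈(83·31+230)/376⌉ − ⌈(82·31+230)/376⌉ = ⌈2803/376⌉ − ⌈2772/376⌉ = 8 − 8 = 0
n=83: ⌈(84·31+230)/376⌉ − ⌈(83·31+230)/376⌉ = ⌈2834/376⌉ − ⌈2803/376⌉ = 8 − 8 = 0
n=84: ⌈(85·31+230)/376⌉ − ⌈(84·31+230)/376⌉ = ⌈2865/376⌉ − ⌈2834/376⌉ = 8 − 8 = 0
n=85: ⌈(86·31+230)/376⌉ − ⌈(85·31+230)/376⌉ = ⌈2896/376⌉ − ⌈2865/376⌉ = 8 − 8 = 0
n=86: ⌈(87·31+230)/376⌉ − ⌈(86·31+230)/376⌉ = ⌈2927/376⌉ − ⌈2896/376⌉ = 8 − 8 = 0
n=87: ⌈(88·31+230)/376⌉ − ⌈(87·31+230)/376⌉ = ⌈2958/376⌉ − ⌈2927/376⌉ = 8 − 8 = 0
n=88: ⌈(89·31+230)/376⌉ − ⌈(88·31+230)/376⌉ = ⌈2989/376⌉ − ⌈2958/376⌉ = 8 − 8 = 0
n=89: ⌈(90·31+230)/376⌉ − ⌈(89·31+230)/376⌉ = ⌈3020/376⌉ − ⌈2989/376⌉ = 9 − 8 = 1

000010000000000010000000000010000000000001000000000001000000000001000000000001000000000001


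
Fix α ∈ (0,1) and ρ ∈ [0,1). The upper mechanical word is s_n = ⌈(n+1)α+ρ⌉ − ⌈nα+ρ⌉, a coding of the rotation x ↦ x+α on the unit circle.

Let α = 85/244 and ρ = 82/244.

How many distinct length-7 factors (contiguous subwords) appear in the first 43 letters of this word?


8

t_n = ⌈(n·85+82)/244⌉ for n = 0 … 43:
  n=0…9: ⌈82/244⌉=1 ⌈167/244⌉=1 ⌈252/244⌉=2 ⌈337/244⌉=2 ⌈422/244⌉=2 ⌈507/244⌉=3 ⌈592/244⌉=3 ⌈677/244⌉=3 ⌈762/244⌉=4 ⌈847/244⌉=4
  n=10…19: ⌈932/244⌉=4 ⌈1017/244⌉=5 ⌈1102/244⌉=5 ⌈1187/244⌉=5 ⌈1272/244⌉=6 ⌈1357/244⌉=6 ⌈1442/244⌉=6 ⌈1527/244⌉=7 ⌈1612/244⌉=7 ⌈1697/244⌉=7
  n=20…29: ⌈1782/244⌉=8 ⌈1867/244⌉=8 ⌈1952/244⌉=8 ⌈2037/244⌉=9 ⌈2122/244⌉=9 ⌈2207/244⌉=10 ⌈2292/244⌉=10 ⌈2377/244⌉=10 ⌈2462/244⌉=11 ⌈2547/244⌉=11
  n=30…39: ⌈2632/244⌉=11 ⌈2717/244⌉=12 ⌈2802/244⌉=12 ⌈2887/244⌉=12 ⌈2972/244⌉=13 ⌈3057/244⌉=13 ⌈3142/244⌉=13 ⌈3227/244⌉=14 ⌈3312/244⌉=14 ⌈3397/244⌉=14
  n=40…43: ⌈3482/244⌉=15 ⌈3567/244⌉=15 ⌈3652/244⌉=15 ⌈3737/244⌉=16
s_n = t_(n+1) − t_n for n = 0 … 42 gives
prefix = 0100100100100100100100101001001001001001001
slide a length-7 window over [0..6] … [36..42] (37 windows); first occurrence of each distinct factor:
  [  0..  6] 0100100
  [  1..  7] 1001001
  [  2..  8] 0010010
  [ 18.. 24] 0100101
  [ 19.. 25] 1001010
  [ 20.. 26] 0010100
  [ 21.. 27] 0101001
  [ 22.. 28] 1010010
  (the other 29 windows repeat one of these)
distinct factors: {0010010, 0010100, 0100100, 0100101, 0101001, 1001001, 1001010, 1010010}
count = 8  (Sturmian bound for length 7 is 8)


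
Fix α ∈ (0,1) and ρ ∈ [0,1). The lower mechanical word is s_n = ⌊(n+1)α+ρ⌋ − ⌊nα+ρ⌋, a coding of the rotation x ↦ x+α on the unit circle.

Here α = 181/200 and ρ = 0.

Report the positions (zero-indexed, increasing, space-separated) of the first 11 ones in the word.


1 2 3 4 5 6 7 8 9 11 12

n=0: ⌊181/200⌋−⌊0/200⌋ = 0−0 = 0
n=1: ⌊362/200⌋−⌊181/200⌋ = 1−0 = 1  ← one
n=2: ⌊543/200⌋−⌊362/200⌋ = 2−1 = 1  ← one
n=3: ⌊724/200⌋−⌊543/200⌋ = 3−2 = 1  ← one
n=4: ⌊905/200⌋−⌊724/200⌋ = 4−3 = 1  ← one
n=5: ⌊1086/200⌋−⌊905/200⌋ = 5−4 = 1  ← one
n=6: ⌊1267/200⌋−⌊1086/200⌋ = 6−5 = 1  ← one
n=7: ⌊1448/200⌋−⌊1267/200⌋ = 7−6 = 1  ← one
n=8: ⌊1629/200⌋−⌊1448/200⌋ = 8−7 = 1  ← one
n=9: ⌊1810/200⌋−⌊1629/200⌋ = 9−8 = 1  ← one
n=10: ⌊1991/200⌋−⌊1810/200⌋ = 9−9 = 0
n=11: ⌊2172/200⌋−⌊1991/200⌋ = 10−9 = 1  ← one
n=12: ⌊2353/200⌋−⌊2172/200⌋ = 11−10 = 1  ← one
positions of the first 11 ones: 1 2 3 4 5 6 7 8 9 11 12


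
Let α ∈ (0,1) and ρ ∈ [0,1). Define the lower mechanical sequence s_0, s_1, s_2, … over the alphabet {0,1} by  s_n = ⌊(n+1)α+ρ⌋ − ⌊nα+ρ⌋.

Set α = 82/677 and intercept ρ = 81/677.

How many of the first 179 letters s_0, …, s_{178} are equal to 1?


21

#1s = Σ_{n=0}^{178} s_n = Σ_{n=0}^{178} (⌊(n+1)α+ρ⌋ − ⌊nα+ρ⌋)
the sum telescopes: every ⌊nα+ρ⌋ with 0 < n < 179 appears once with + and once with −, leaving ⌊179α+ρ⌋ − ⌊0·α+ρ⌋
179α + ρ = (179·82 + 81) / 677 = 14759/677
ρ = 81/677
⌊14759/677⌋ = 21,  ⌊81/677⌋ = 0
#1s = 21 − 0 = 21


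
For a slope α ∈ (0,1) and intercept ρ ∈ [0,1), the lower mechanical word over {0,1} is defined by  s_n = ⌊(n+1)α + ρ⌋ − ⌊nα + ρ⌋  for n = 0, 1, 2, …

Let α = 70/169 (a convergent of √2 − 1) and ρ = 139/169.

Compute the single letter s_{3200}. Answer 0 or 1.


(n+1)α + ρ = (3201·70 + 139) / 169 = 224209/169
nα + ρ     = (3200·70 + 139) / 169 = 224139/169
⌊224209/169⌋ = 1326,  ⌊224139/169⌋ = 1326
s_{3200} = 1326 − 1326 = 0

0


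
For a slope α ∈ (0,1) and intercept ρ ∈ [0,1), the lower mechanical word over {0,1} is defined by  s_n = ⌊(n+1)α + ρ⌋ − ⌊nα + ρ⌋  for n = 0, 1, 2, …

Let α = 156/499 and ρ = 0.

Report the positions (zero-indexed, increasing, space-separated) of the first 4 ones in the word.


3 6 9 12

n=0: ⌊156/499⌋−⌊0/499⌋ = 0−0 = 0
n=1: ⌊312/499⌋−⌊156/499⌋ = 0−0 = 0
n=2: ⌊468/499⌋−⌊312/499⌋ = 0−0 = 0
n=3: ⌊624/499⌋−⌊468/499⌋ = 1−0 = 1  ← one
n=4: ⌊780/499⌋−⌊624/499⌋ = 1−1 = 0
n=5: ⌊936/499⌋−⌊780/499⌋ = 1−1 = 0
n=6: ⌊1092/499⌋−⌊936/499⌋ = 2−1 = 1  ← one
n=7: ⌊1248/499⌋−⌊1092/499⌋ = 2−2 = 0
n=8: ⌊1404/499⌋−⌊1248/499⌋ = 2−2 = 0
n=9: ⌊1560/499⌋−⌊1404/499⌋ = 3−2 = 1  ← one
n=10: ⌊1716/499⌋−⌊1560/499⌋ = 3−3 = 0
n=11: ⌊1872/499⌋−⌊1716/499⌋ = 3−3 = 0
n=12: ⌊2028/499⌋−⌊1872/499⌋ = 4−3 = 1  ← one
positions of the first 4 ones: 3 6 9 12


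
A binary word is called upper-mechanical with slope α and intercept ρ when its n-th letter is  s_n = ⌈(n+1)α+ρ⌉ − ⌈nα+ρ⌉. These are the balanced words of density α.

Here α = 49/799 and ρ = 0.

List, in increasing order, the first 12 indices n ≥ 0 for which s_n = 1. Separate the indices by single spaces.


n=0: ⌈49/799⌉−⌈0/799⌉ = 1−0 = 1  ← one
n=1: ⌈98/799⌉−⌈49/799⌉ = 1−1 = 0
n=2: ⌈147/799⌉−⌈98/799⌉ = 1−1 = 0
  …
n=16: ⌈833/799⌉−⌈784/799⌉ = 2−1 = 1  ← one
n=17: ⌈882/799⌉−⌈833/799⌉ = 2−2 = 0
n=18: ⌈931/799⌉−⌈882/799⌉ = 2−2 = 0
  …
n=32: ⌈1617/799⌉−⌈1568/799⌉ = 3−2 = 1  ← one
n=33: ⌈1666/799⌉−⌈1617/799⌉ = 3−3 = 0
n=34: ⌈1715/799⌉−⌈1666/799⌉ = 3−3 = 0
  …
n=48: ⌈2401/799⌉−⌈2352/799⌉ = 4−3 = 1  ← one
n=49: ⌈2450/799⌉−⌈2401/799⌉ = 4−4 = 0
n=50: ⌈2499/799⌉−⌈2450/799⌉ = 4−4 = 0
  …
n=65: ⌈3234/799⌉−⌈3185/799⌉ = 5−4 = 1  ← one
n=66: ⌈3283/799⌉−⌈3234/799⌉ = 5−5 = 0
n=67: ⌈3332/799⌉−⌈3283/799⌉ = 5−5 = 0
  …
n=81: ⌈4018/799⌉−⌈3969/799⌉ = 6−5 = 1  ← one
n=82: ⌈4067/799⌉−⌈4018/799⌉ = 6−6 = 0
n=83: ⌈4116/799⌉−⌈4067/799⌉ = 6−6 = 0
  …
n=97: ⌈4802/799⌉−⌈4753/799⌉ = 7−6 = 1  ← one
n=98: ⌈4851/799⌉−⌈4802/799⌉ = 7−7 = 0
n=99: ⌈4900/799⌉−⌈4851/799⌉ = 7−7 = 0
  …
n=114: ⌈5635/799⌉−⌈5586/799⌉ = 8−7 = 1  ← one
n=115: ⌈5684/799⌉−⌈5635/799⌉ = 8−8 = 0
n=116: ⌈5733/799⌉−⌈5684/799⌉ = 8−8 = 0
  …
n=130: ⌈6419/799⌉−⌈6370/799⌉ = 9−8 = 1  ← one
n=131: ⌈6468/799⌉−⌈6419/799⌉ = 9−9 = 0
n=132: ⌈6517/799⌉−⌈6468/799⌉ = 9−9 = 0
  …
n=146: ⌈7203/799⌉−⌈7154/799⌉ = 10−9 = 1  ← one
n=147: ⌈7252/799⌉−⌈7203/799⌉ = 10−10 = 0
n=148: ⌈7301/799⌉−⌈7252/799⌉ = 10−10 = 0
  …
n=163: ⌈8036/799⌉−⌈7987/799⌉ = 11−10 = 1  ← one
n=164: ⌈8085/799⌉−⌈8036/799⌉ = 11−11 = 0
n=165: ⌈8134/799⌉−⌈8085/799⌉ = 11−11 = 0
  …
n=179: ⌈8820/799⌉−⌈8771/799⌉ = 12−11 = 1  ← one
positions of the first 12 ones: 0 16 32 48 65 81 97 114 130 146 163 179

0 16 32 48 65 81 97 114 130 146 163 179


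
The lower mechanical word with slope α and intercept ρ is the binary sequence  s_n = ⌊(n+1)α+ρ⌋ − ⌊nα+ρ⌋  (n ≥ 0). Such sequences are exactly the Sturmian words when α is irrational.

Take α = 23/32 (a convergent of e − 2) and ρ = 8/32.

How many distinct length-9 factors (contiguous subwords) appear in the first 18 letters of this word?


t_n = ⌊(n·23+8)/32⌋ for n = 0 … 18:
  n=0…9: ⌊8/32⌋=0 ⌊31/32⌋=0 ⌊54/32⌋=1 ⌊77/32⌋=2 ⌊100/32⌋=3 ⌊123/32⌋=3 ⌊146/32⌋=4 ⌊169/32⌋=5 ⌊192/32⌋=6 ⌊215/32⌋=6
  n=10…18: ⌊238/32⌋=7 ⌊261/32⌋=8 ⌊284/32⌋=8 ⌊307/32⌋=9 ⌊330/32⌋=10 ⌊353/32⌋=11 ⌊376/32⌋=11 ⌊399/32⌋=12 ⌊422/32⌋=13
s_n = t_(n+1) − t_n for n = 0 … 17 gives
prefix = 011101110110111011
slide a length-9 window over [0..8] … [9..17] (10 windows); first occurrence of each distinct factor:
  [  0..  8] 011101110
  [  1..  9] 111011101
  [  2.. 10] 110111011
  [  3.. 11] 101110110
  [  4.. 12] 011101101
  [  5.. 13] 111011011
  [  6.. 14] 110110111
  [  7.. 15] 101101110
  [  8.. 16] 011011101
  (the other 1 window repeats one of these)
distinct factors: {011011101, 011101101, 011101110, 101101110, 101110110, 110110111, 110111011, 111011011, 111011101}
count = 9  (Sturmian bound for length 9 is 10)

9


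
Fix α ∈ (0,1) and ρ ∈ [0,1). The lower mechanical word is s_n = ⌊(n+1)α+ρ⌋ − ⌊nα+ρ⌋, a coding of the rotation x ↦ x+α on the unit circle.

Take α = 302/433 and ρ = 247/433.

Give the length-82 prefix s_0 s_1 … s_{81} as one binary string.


1011101101101110110110111011011011011101101101110110110111011011011011101101101110

n=0: ⌊(1·302+247)/433⌋ − ⌊(0·302+247)/433⌋ = ⌊549/433⌋ − ⌊247/433⌋ = 1 − 0 = 1
n=1: ⌊(2·302+247)/433⌋ − ⌊(1·302+247)/433⌋ = ⌊851/433⌋ − ⌊549/433⌋ = 1 − 1 = 0
n=2: ⌊(3·302+247)/433⌋ − ⌊(2·302+247)/433⌋ = ⌊1153/433⌋ − ⌊851/433⌋ = 2 − 1 = 1
n=3: ⌊(4·302+247)/433⌋ − ⌊(3·302+247)/433⌋ = ⌊1455/433⌋ − ⌊1153/433⌋ = 3 − 2 = 1
n=4: ⌊(5·302+247)/433⌋ − ⌊(4·302+247)/433⌋ = ⌊1757/433⌋ − ⌊1455/433⌋ = 4 − 3 = 1
n=5: ⌊(6·302+247)/433⌋ − ⌊(5·302+247)/433⌋ = ⌊2059/433⌋ − ⌊1757/433⌋ = 4 − 4 = 0
n=6: ⌊(7·302+247)/433⌋ − ⌊(6·302+247)/433⌋ = ⌊2361/433⌋ − ⌊2059/433⌋ = 5 − 4 = 1
n=7: ⌊(8·302+247)/433⌋ − ⌊(7·302+247)/433⌋ = ⌊2663/433⌋ − ⌊2361/433⌋ = 6 − 5 = 1
n=8: ⌊(9·302+247)/433⌋ − ⌊(8·302+247)/433⌋ = ⌊2965/433⌋ − ⌊2663/433⌋ = 6 − 6 = 0
n=9: ⌊(10·302+247)/433⌋ − ⌊(9·302+247)/433⌋ = ⌊3267/433⌋ − ⌊2965/433⌋ = 7 − 6 = 1
n=10: ⌊(11·302+247)/433⌋ − ⌊(10·302+247)/433⌋ = ⌊3569/433⌋ − ⌊3267/433⌋ = 8 − 7 = 1
n=11: ⌊(12·302+247)/433⌋ − ⌊(11·302+247)/433⌋ = ⌊3871/433⌋ − ⌊3569/433⌋ = 8 − 8 = 0
n=12: ⌊(13·302+247)/433⌋ − ⌊(12·302+247)/433⌋ = ⌊4173/433⌋ − ⌊3871/433⌋ = 9 − 8 = 1
n=13: ⌊(14·302+247)/433⌋ − ⌊(13·302+247)/433⌋ = ⌊4475/433⌋ − ⌊4173/433⌋ = 10 − 9 = 1
n=14: ⌊(15·302+247)/433⌋ − ⌊(14·302+247)/433⌋ = ⌊4777/433⌋ − ⌊4475/433⌋ = 11 − 10 = 1
n=15: ⌊(16·302+247)/433⌋ − ⌊(15·302+247)/433⌋ = ⌊5079/433⌋ − ⌊4777/433⌋ = 11 − 11 = 0
n=16: ⌊(17·302+247)/433⌋ − ⌊(16·302+247)/433⌋ = ⌊5381/433⌋ − ⌊5079/433⌋ = 12 − 11 = 1
n=17: ⌊(18·302+247)/433⌋ − ⌊(17·302+247)/433⌋ = ⌊5683/433⌋ − ⌊5381/433⌋ = 13 − 12 = 1
n=18: ⌊(19·302+247)/433⌋ − ⌊(18·302+247)/433⌋ = ⌊5985/433⌋ − ⌊5683/433⌋ = 13 − 13 = 0
n=19: ⌊(20·302+247)/433⌋ − ⌊(19·302+247)/433⌋ = ⌊6287/433⌋ − ⌊5985/433⌋ = 14 − 13 = 1
n=20: ⌊(21·302+247)/433⌋ − ⌊(20·302+247)/433⌋ = ⌊6589/433⌋ − ⌊6287/433⌋ = 15 − 14 = 1
n=21: ⌊(22·302+247)/433⌋ − ⌊(21·302+247)/433⌋ = ⌊6891/433⌋ − ⌊6589/433⌋ = 15 − 15 = 0
n=22: ⌊(23·302+247)/433⌋ − ⌊(22·302+247)/433⌋ = ⌊7193/433⌋ − ⌊6891/433⌋ = 16 − 15 = 1
n=23: ⌊(24·302+247)/433⌋ − ⌊(23·302+247)/433⌋ = ⌊7495/433⌋ − ⌊7193/433⌋ = 17 − 16 = 1
n=24: ⌊(25·302+247)/433⌋ − ⌊(24·302+247)/433⌋ = ⌊7797/433⌋ − ⌊7495/433⌋ = 18 − 17 = 1
n=25: ⌊(26·302+247)/433⌋ − ⌊(25·302+247)/433⌋ = ⌊8099/433⌋ − ⌊7797/433⌋ = 18 − 18 = 0
n=26: ⌊(27·302+247)/433⌋ − ⌊(26·302+247)/433⌋ = ⌊8401/433⌋ − ⌊8099/433⌋ = 19 − 18 = 1
n=27: ⌊(28·302+247)/433⌋ − ⌊(27·302+247)/433⌋ = ⌊8703/433⌋ − ⌊8401/433⌋ = 20 − 19 = 1
n=28: ⌊(29·302+247)/433⌋ − ⌊(28·302+247)/433⌋ = ⌊9005/433⌋ − ⌊8703/433⌋ = 20 − 20 = 0
n=29: ⌊(30·302+247)/433⌋ − ⌊(29·302+247)/433⌋ = ⌊9307/433⌋ − ⌊9005/433⌋ = 21 − 20 = 1
n=30: ⌊(31·302+247)/433⌋ − ⌊(30·302+247)/433⌋ = ⌊9609/433⌋ − ⌊9307/433⌋ = 22 − 21 = 1
n=31: ⌊(32·302+247)/433⌋ − ⌊(31·302+247)/433⌋ = ⌊9911/433⌋ − ⌊9609/433⌋ = 22 − 22 = 0
n=32: ⌊(33·302+247)/433⌋ − ⌊(32·302+247)/433⌋ = ⌊10213/433⌋ − ⌊9911/433⌋ = 23 − 22 = 1
n=33: ⌊(34·302+247)/433⌋ − ⌊(33·302+247)/433⌋ = ⌊10515/433⌋ − ⌊10213/433⌋ = 24 − 23 = 1
n=34: ⌊(35·302+247)/433⌋ − ⌊(34·302+247)/433⌋ = ⌊10817/433⌋ − ⌊10515/433⌋ = 24 − 24 = 0
n=35: ⌊(36·302+247)/433⌋ − ⌊(35·302+247)/433⌋ = ⌊11119/433⌋ − ⌊10817/433⌋ = 25 − 24 = 1
n=36: ⌊(37·302+247)/433⌋ − ⌊(36·302+247)/433⌋ = ⌊11421/433⌋ − ⌊11119/433⌋ = 26 − 25 = 1
n=37: ⌊(38·302+247)/433⌋ − ⌊(37·302+247)/433⌋ = ⌊11723/433⌋ − ⌊11421/433⌋ = 27 − 26 = 1
n=38: ⌊(39·302+247)/433⌋ − ⌊(38·302+247)/433⌋ = ⌊12025/433⌋ − ⌊11723/433⌋ = 27 − 27 = 0
n=39: ⌊(40·302+247)/433⌋ − ⌊(39·302+247)/433⌋ = ⌊12327/433⌋ − ⌊12025/433⌋ = 28 − 27 = 1
n=40: ⌊(41·302+247)/433⌋ − ⌊(40·302+247)/433⌋ = ⌊12629/433⌋ − ⌊12327/433⌋ = 29 − 28 = 1
n=41: ⌊(42·302+247)/433⌋ − ⌊(41·302+247)/433⌋ = ⌊12931/433⌋ − ⌊12629/433⌋ = 29 − 29 = 0
n=42: ⌊(43·302+247)/433⌋ − ⌊(42·302+247)/433⌋ = ⌊13233/433⌋ − ⌊12931/433⌋ = 30 − 29 = 1
n=43: ⌊(44·302+247)/433⌋ − ⌊(43·302+247)/433⌋ = ⌊13535/433⌋ − ⌊13233/433⌋ = 31 − 30 = 1
n=44: ⌊(45·302+247)/433⌋ − ⌊(44·302+247)/433⌋ = ⌊13837/433⌋ − ⌊13535/433⌋ = 31 − 31 = 0
n=45: ⌊(46·302+247)/433⌋ − ⌊(45·302+247)/433⌋ = ⌊14139/433⌋ − ⌊13837/433⌋ = 32 − 31 = 1
n=46: ⌊(47·302+247)/433⌋ − ⌊(46·302+247)/433⌋ = ⌊14441/433⌋ − ⌊14139/433⌋ = 33 − 32 = 1
n=47: ⌊(48·302+247)/433⌋ − ⌊(47·302+247)/433⌋ = ⌊14743/433⌋ − ⌊14441/433⌋ = 34 − 33 = 1
n=48: ⌊(49·302+247)/433⌋ − ⌊(48·302+247)/433⌋ = ⌊15045/433⌋ − ⌊14743/433⌋ = 34 − 34 = 0
n=49: ⌊(50·302+247)/433⌋ − ⌊(49·302+247)/433⌋ = ⌊15347/433⌋ − ⌊15045/433⌋ = 35 − 34 = 1
n=50: ⌊(51·302+247)/433⌋ − ⌊(50·302+247)/433⌋ = ⌊15649/433⌋ − ⌊15347/433⌋ = 36 − 35 = 1
n=51: ⌊(52·302+247)/433⌋ − ⌊(51·302+247)/433⌋ = ⌊15951/433⌋ − ⌊15649/433⌋ = 36 − 36 = 0
n=52: ⌊(53·302+247)/433⌋ − ⌊(52·302+247)/433⌋ = ⌊16253/433⌋ − ⌊15951/433⌋ = 37 − 36 = 1
n=53: ⌊(54·302+247)/433⌋ − ⌊(53·302+247)/433⌋ = ⌊16555/433⌋ − ⌊16253/433⌋ = 38 − 37 = 1
n=54: ⌊(55·302+247)/433⌋ − ⌊(54·302+247)/433⌋ = ⌊16857/433⌋ − ⌊16555/433⌋ = 38 − 38 = 0
n=55: ⌊(56·302+247)/433⌋ − ⌊(55·302+247)/433⌋ = ⌊17159/433⌋ − ⌊16857/433⌋ = 39 − 38 = 1
n=56: ⌊(57·302+247)/433⌋ − ⌊(56·302+247)/433⌋ = ⌊17461/433⌋ − ⌊17159/433⌋ = 40 − 39 = 1
n=57: ⌊(58·302+247)/433⌋ − ⌊(57·302+247)/433⌋ = ⌊17763/433⌋ − ⌊17461/433⌋ = 41 − 40 = 1
n=58: ⌊(59·302+247)/433⌋ − ⌊(58·302+247)/433⌋ = ⌊18065/433⌋ − ⌊17763/433⌋ = 41 − 41 = 0
n=59: ⌊(60·302+247)/433⌋ − ⌊(59·302+247)/433⌋ = ⌊18367/433⌋ − ⌊18065/433⌋ = 42 − 41 = 1
n=60: ⌊(61·302+247)/433⌋ − ⌊(60·302+247)/433⌋ = ⌊18669/433⌋ − ⌊18367/433⌋ = 43 − 42 = 1
n=61: ⌊(62·302+247)/433⌋ − ⌊(61·302+247)/433⌋ = ⌊18971/433⌋ − ⌊18669/433⌋ = 43 − 43 = 0
n=62: ⌊(63·302+247)/433⌋ − ⌊(62·302+247)/433⌋ = ⌊19273/433⌋ − ⌊18971/433⌋ = 44 − 43 = 1
n=63: ⌊(64·302+247)/433⌋ − ⌊(63·302+247)/433⌋ = ⌊19575/433⌋ − ⌊19273/433⌋ = 45 − 44 = 1
n=64: ⌊(65·302+247)/433⌋ − ⌊(64·302+247)/433⌋ = ⌊19877/433⌋ − ⌊19575/433⌋ = 45 − 45 = 0
n=65: ⌊(66·302+247)/433⌋ − ⌊(65·302+247)/433⌋ = ⌊20179/433⌋ − ⌊19877/433⌋ = 46 − 45 = 1
n=66: ⌊(67·302+247)/433⌋ − ⌊(66·302+247)/433⌋ = ⌊20481/433⌋ − ⌊20179/433⌋ = 47 − 46 = 1
n=67: ⌊(68·302+247)/433⌋ − ⌊(67·302+247)/433⌋ = ⌊20783/433⌋ − ⌊20481/433⌋ = 47 − 47 = 0
n=68: ⌊(69·302+247)/433⌋ − ⌊(68·302+247)/433⌋ = ⌊21085/433⌋ − ⌊20783/433⌋ = 48 − 47 = 1
n=69: ⌊(70·302+247)/433⌋ − ⌊(69·302+247)/433⌋ = ⌊21387/433⌋ − ⌊21085/433⌋ = 49 − 48 = 1
n=70: ⌊(71·302+247)/433⌋ − ⌊(70·302+247)/433⌋ = ⌊21689/433⌋ − ⌊21387/433⌋ = 50 − 49 = 1
n=71: ⌊(72·302+247)/433⌋ − ⌊(71·302+247)/433⌋ = ⌊21991/433⌋ − ⌊21689/433⌋ = 50 − 50 = 0
n=72: ⌊(73·302+247)/433⌋ − ⌊(72·302+247)/433⌋ = ⌊22293/433⌋ − ⌊21991/433⌋ = 51 − 50 = 1
n=73: ⌊(74·302+247)/433⌋ − ⌊(73·302+247)/433⌋ = ⌊22595/433⌋ − ⌊22293/433⌋ = 52 − 51 = 1
n=74: ⌊(75·302+247)/433⌋ − ⌊(74·302+247)/433⌋ = ⌊22897/433⌋ − ⌊22595/433⌋ = 52 − 52 = 0
n=75: ⌊(76·302+247)/433⌋ − ⌊(75·302+247)/433⌋ = ⌊23199/433⌋ − ⌊22897/433⌋ = 53 − 52 = 1
n=76: ⌊(77·302+247)/433⌋ − ⌊(76·302+247)/433⌋ = ⌊23501/433⌋ − ⌊23199/433⌋ = 54 − 53 = 1
n=77: ⌊(78·302+247)/433⌋ − ⌊(77·302+247)/433⌋ = ⌊23803/433⌋ − ⌊23501/433⌋ = 54 − 54 = 0
n=78: ⌊(79·302+247)/433⌋ − ⌊(78·302+247)/433⌋ = ⌊24105/433⌋ − ⌊23803/433⌋ = 55 − 54 = 1
n=79: ⌊(80·302+247)/433⌋ − ⌊(79·302+247)/433⌋ = ⌊24407/433⌋ − ⌊24105/433⌋ = 56 − 55 = 1
n=80: ⌊(81·302+247)/433⌋ − ⌊(80·302+247)/433⌋ = ⌊24709/433⌋ − ⌊24407/433⌋ = 57 − 56 = 1
n=81: ⌊(82·302+247)/433⌋ − ⌊(81·302+247)/433⌋ = ⌊25011/433⌋ − ⌊24709/433⌋ = 57 − 57 = 0
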